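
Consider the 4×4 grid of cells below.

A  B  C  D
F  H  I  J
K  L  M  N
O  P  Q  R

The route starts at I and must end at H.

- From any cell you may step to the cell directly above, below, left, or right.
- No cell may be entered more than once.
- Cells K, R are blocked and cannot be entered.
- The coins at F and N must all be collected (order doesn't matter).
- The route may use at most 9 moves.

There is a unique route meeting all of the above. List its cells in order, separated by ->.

I -> M -> N -> J -> D -> C -> B -> A -> F -> H

The 9-move cap with required stops at F, N leaves no slack for detours.
Route from I: down 1 to M, right 1 to N, up 2 to D, left 3 to A, down 1 to F, right 1 to H — 9 moves in all.
Check: all required cells visited; 9 ≤ 9 moves.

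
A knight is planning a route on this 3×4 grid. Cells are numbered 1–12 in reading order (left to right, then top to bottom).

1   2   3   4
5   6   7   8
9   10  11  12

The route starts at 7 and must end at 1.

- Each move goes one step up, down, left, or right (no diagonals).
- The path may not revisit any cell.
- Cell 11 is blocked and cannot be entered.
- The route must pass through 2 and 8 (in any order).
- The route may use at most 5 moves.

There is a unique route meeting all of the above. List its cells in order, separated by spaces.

7 8 4 3 2 1

The budget equals the shortest possible length, so every move has to be on a shortest route through the required cells.
Route from 7: right to 8, up to 4, 3× left (reaching 1) — 5 moves in all.
Check: all required cells visited; 5 ≤ 5 moves.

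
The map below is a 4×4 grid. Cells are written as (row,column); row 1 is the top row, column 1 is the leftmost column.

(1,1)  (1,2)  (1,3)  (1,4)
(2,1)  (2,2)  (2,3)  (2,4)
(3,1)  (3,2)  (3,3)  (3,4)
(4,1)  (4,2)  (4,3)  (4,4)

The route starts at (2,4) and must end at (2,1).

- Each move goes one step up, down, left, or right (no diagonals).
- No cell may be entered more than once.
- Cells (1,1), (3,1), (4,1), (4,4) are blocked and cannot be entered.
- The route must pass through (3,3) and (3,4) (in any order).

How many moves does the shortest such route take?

Any route passes through (3,3) and (3,4) in some order between (2,4) and (2,1). Summing Manhattan distances along each leg and taking the cheapest ordering ((2,4) → (3,4) → (3,3) → (2,1)) gives a lower bound of 1 + 1 + 3 = 5 moves.
A route of 5 moves achieves this: (2,4) → (3,4) → (3,3) → (2,3) → (2,2) → (2,1).
Since 5 matches the lower bound, it is optimal.

5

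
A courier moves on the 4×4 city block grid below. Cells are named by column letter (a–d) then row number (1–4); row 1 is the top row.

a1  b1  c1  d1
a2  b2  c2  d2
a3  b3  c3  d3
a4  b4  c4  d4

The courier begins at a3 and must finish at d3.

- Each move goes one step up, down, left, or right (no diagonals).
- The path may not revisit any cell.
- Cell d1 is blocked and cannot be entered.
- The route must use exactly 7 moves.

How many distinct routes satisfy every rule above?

Need simple routes of exactly 7 moves from a3 to d3 (Manhattan distance 3, so 2 moves are spent on a detour and 2 undoing it).
Branch systematically from the start, pruning whenever the remaining move budget drops below the Manhattan distance to d3 or differs from it in parity. Grouping the completions by first move — via a2: 12; via a4: 5; via b3: 4 — and summing: 12 + 5 + 4 = 21.
That gives 21 routes.

21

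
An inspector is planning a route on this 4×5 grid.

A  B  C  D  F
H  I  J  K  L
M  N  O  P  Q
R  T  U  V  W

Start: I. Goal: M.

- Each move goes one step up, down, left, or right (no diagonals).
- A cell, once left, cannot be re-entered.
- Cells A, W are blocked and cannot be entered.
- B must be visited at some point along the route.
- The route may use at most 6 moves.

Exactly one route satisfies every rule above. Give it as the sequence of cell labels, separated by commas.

Any route must reach B and still end at M within 6 moves, so the order of the required stops is forced.
Route from I: up 1 to B, right 1 to C, down 2 to O, left 2 to M — 6 moves in all.
Check: all required cells visited; 6 ≤ 6 moves.

I, B, C, J, O, N, M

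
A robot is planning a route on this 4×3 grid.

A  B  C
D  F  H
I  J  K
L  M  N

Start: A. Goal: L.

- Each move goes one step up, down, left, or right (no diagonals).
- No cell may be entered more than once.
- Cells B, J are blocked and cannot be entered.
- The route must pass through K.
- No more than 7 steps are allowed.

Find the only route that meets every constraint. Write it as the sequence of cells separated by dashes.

A - D - F - H - K - N - M - L

Any route must reach K and still end at L within 7 moves, so the order of the required stops is forced.
Route from A: down 1 to D, right 2 to H, down 2 to N, left 2 to L — 7 moves in all.
Check: all required cells visited; 7 ≤ 7 moves.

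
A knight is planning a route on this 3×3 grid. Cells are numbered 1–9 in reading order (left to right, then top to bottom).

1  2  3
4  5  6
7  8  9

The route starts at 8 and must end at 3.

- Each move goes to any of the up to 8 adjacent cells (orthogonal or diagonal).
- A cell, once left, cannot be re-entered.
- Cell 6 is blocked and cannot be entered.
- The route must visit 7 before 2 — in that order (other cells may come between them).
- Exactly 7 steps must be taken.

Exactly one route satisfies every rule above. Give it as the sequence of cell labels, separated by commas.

8, 9, 5, 7, 4, 1, 2, 3

The waypoints must appear in the order 7, 2, with no cell reused.
Route from 8: right 1 to 9, up-left 1 to 5, down-left 1 to 7, up 2 to 1, right 2 to 3 — 7 moves in all.
Check: order respected (7 at step 3, 2 at step 6); 7 moves as required.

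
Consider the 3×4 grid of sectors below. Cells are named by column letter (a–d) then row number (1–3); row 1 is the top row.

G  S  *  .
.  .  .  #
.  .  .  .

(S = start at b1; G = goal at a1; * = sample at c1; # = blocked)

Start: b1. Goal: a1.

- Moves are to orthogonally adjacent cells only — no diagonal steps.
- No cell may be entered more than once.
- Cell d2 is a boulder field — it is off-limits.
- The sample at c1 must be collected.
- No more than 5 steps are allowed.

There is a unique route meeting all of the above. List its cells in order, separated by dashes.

b1 - c1 - c2 - b2 - a2 - a1

The 5-move cap with required stops at c1 leaves no slack for detours.
Route from b1: right 1 to c1, down 1 to c2, left 2 to a2, up 1 to a1 — 5 moves in all.
Check: all required cells visited; 5 ≤ 5 moves.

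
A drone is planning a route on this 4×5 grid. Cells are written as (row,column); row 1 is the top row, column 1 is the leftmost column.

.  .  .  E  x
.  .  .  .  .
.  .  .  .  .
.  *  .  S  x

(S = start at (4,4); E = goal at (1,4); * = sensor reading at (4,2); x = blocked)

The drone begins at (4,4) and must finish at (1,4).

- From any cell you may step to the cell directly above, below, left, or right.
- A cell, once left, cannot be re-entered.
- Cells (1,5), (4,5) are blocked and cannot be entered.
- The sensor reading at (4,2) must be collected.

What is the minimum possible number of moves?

Any route passes through (4,2) somewhere between (4,4) and (1,4). Summing Manhattan distances along the two legs ((4,4) → (4,2) → (1,4)) gives a lower bound of 2 + 5 = 7 moves.
A route of 7 moves achieves this: (4,4) → (4,3) → (4,2) → (3,2) → (2,2) → (1,2) → (1,3) → (1,4).
Since 7 matches the lower bound, it is optimal.

7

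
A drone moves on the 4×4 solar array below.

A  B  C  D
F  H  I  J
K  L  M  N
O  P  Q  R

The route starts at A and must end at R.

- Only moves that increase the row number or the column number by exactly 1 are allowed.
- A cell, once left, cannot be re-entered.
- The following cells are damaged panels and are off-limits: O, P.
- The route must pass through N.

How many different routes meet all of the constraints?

10

A right/down-only route from A to R makes exactly 3 down-moves and 3 right-moves in some order.
With no other constraints that would be C(6,3) = 20 routes.
Split at N and multiply the segment counts (each segment already excludes blocked cells): A→N: 10; N→R: 1; product = 10.
That gives 10 routes.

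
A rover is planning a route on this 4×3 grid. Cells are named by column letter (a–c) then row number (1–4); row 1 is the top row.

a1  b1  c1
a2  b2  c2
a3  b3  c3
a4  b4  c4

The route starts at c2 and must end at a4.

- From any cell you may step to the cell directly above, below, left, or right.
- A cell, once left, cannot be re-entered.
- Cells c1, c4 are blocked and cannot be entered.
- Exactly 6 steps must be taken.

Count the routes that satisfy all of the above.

3

Need simple routes of exactly 6 moves from c2 to a4 (Manhattan distance 4, so 1 moves are spent on a detour and 1 undoing it).
Enumerating: c2 c3 b3 b2 a2 a3 a4 | c2 b2 b1 a1 a2 a3 a4 | c2 b2 a2 a3 b3 b4 a4.
That gives 3 routes.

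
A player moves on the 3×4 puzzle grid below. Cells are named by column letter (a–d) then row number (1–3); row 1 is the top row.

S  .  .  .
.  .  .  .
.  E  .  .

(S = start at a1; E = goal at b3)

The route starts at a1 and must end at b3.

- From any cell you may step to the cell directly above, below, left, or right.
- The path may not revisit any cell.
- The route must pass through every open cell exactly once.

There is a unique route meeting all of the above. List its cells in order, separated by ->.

a1 -> b1 -> c1 -> d1 -> d2 -> d3 -> c3 -> c2 -> b2 -> a2 -> a3 -> b3

Need to visit all 12 open cells exactly once, starting at a1 and ending at b3.
Route from a1: right 3 to d1, down 2 to d3, left 1 to c3, up 1 to c2, left 2 to a2, down 1 to a3, right 1 to b3 — 11 moves in all.
Check: all 12 open cells covered.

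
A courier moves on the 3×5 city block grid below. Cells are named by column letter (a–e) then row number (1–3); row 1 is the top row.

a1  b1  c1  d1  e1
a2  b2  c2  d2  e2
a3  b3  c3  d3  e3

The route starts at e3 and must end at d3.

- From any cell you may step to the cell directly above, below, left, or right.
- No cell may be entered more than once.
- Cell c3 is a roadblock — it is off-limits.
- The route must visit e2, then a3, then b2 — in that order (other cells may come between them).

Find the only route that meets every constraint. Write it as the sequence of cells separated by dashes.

The waypoints must appear in the order e2, a3, b2, with no cell reused.
Route from e3: 2× up (reaching e1), 4× left (reaching a1), 2× down (reaching a3), right to b3, up to b2, 2× right (reaching d2), down to d3 — 13 moves in all.
Check: order respected (e2 at step 1, a3 at step 8, b2 at step 10).

e3 - e2 - e1 - d1 - c1 - b1 - a1 - a2 - a3 - b3 - b2 - c2 - d2 - d3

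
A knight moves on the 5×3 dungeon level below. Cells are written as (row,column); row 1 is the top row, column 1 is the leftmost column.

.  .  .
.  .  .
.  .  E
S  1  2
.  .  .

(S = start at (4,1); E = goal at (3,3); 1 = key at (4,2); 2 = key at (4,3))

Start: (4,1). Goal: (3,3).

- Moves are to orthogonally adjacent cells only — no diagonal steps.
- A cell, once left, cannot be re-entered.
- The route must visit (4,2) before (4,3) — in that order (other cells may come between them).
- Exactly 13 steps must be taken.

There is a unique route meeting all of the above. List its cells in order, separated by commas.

(4,1), (3,1), (2,1), (1,1), (1,2), (1,3), (2,3), (2,2), (3,2), (4,2), (5,2), (5,3), (4,3), (3,3)

The waypoints must appear in the order (4,2), (4,3), with no cell reused.
Route from (4,1): 3× up (reaching (1,1)), 2× right (reaching (1,3)), down to (2,3), left to (2,2), 3× down (reaching (5,2)), right to (5,3), 2× up (reaching (3,3)) — 13 moves in all.
Check: order respected (1 at step 9, 2 at step 12); 13 moves as required.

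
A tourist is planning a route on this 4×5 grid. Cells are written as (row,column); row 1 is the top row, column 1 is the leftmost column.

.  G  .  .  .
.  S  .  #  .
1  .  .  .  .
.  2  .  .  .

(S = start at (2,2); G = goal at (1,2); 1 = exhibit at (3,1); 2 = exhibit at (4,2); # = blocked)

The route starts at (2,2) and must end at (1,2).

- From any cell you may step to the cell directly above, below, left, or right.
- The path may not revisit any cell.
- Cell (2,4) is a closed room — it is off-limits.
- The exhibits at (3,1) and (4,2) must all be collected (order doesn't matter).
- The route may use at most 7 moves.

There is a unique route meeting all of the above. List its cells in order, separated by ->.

The budget equals the shortest possible length, so every move has to be on a shortest route through the required cells.
Route from (2,2): down 2 to (4,2), left 1 to (4,1), up 3 to (1,1), right 1 to (1,2) — 7 moves in all.
Check: all required cells visited; 7 ≤ 7 moves.

(2,2) -> (3,2) -> (4,2) -> (4,1) -> (3,1) -> (2,1) -> (1,1) -> (1,2)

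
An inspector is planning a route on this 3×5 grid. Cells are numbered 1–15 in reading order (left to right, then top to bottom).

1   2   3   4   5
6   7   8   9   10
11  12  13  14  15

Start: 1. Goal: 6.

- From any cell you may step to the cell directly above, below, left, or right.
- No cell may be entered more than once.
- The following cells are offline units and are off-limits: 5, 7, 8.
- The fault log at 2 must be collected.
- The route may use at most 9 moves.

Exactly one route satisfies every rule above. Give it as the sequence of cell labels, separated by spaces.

Any route must reach 2 and still end at 6 within 9 moves, so the order of the required stops is forced.
Route from 1: 3× right (reaching 4), 2× down (reaching 14), 3× left (reaching 11), up to 6 — 9 moves in all.
Check: all required cells visited; 9 ≤ 9 moves.

1 2 3 4 9 14 13 12 11 6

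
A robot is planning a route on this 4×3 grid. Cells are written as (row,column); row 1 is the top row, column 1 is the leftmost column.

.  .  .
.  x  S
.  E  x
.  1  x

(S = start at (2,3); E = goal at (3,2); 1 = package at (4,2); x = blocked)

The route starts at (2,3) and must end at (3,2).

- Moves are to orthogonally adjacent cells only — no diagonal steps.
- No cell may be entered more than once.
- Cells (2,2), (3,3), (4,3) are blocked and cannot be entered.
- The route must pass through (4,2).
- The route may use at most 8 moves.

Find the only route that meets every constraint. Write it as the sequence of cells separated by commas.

(2,3), (1,3), (1,2), (1,1), (2,1), (3,1), (4,1), (4,2), (3,2)

The 8-move cap with required stops at (4,2) leaves no slack for detours.
Route from (2,3): up to (1,3), 2× left (reaching (1,1)), 3× down (reaching (4,1)), right to (4,2), up to (3,2) — 8 moves in all.
Check: all required cells visited; 8 ≤ 8 moves.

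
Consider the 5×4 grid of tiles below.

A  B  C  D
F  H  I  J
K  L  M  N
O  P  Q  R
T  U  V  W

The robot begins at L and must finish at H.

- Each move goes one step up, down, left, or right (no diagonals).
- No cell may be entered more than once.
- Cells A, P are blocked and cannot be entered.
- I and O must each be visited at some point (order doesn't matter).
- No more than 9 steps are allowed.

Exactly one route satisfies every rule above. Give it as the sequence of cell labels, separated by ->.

L -> K -> O -> T -> U -> V -> Q -> M -> I -> H

The budget equals the shortest possible length, so every move has to be on a shortest route through the required cells.
Route from L: left 1 to K, down 2 to T, right 2 to V, up 3 to I, left 1 to H — 9 moves in all.
Check: all required cells visited; 9 ≤ 9 moves.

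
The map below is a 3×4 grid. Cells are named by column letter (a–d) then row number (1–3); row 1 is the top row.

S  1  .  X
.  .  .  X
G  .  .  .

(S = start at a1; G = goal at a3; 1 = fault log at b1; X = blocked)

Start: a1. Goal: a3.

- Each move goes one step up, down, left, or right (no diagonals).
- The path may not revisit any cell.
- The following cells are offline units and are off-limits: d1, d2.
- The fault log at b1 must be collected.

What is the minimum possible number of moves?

Any route passes through b1 somewhere between a1 and a3. Summing Manhattan distances along the two legs (a1 → b1 → a3) gives a lower bound of 1 + 3 = 4 moves.
A route of 4 moves achieves this: a1 → b1 → b2 → b3 → a3.
Since 4 matches the lower bound, it is optimal.

4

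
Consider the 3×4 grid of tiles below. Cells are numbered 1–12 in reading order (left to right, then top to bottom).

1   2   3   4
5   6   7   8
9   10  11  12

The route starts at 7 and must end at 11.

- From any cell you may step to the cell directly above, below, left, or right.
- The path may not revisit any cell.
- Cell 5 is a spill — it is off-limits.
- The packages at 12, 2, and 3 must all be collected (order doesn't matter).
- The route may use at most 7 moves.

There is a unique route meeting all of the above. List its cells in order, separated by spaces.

7 6 2 3 4 8 12 11

Any route must reach 12, 2, and 3 and still end at 11 within 7 moves, so the order of the required stops is forced.
Route from 7: left to 6, up to 2, 2× right (reaching 4), 2× down (reaching 12), left to 11 — 7 moves in all.
Check: all required cells visited; 7 ≤ 7 moves.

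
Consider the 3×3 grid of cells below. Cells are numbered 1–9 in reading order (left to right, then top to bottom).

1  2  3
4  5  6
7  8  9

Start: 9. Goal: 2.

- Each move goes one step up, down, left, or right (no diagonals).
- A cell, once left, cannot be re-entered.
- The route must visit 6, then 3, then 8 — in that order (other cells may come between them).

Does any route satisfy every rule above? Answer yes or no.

no

Ignoring the required order, 2 revisit-free routes from 9 to 2 pass through all of 6, 3, and 8; the waypoint orders that occur are 8 → 6 → 3 (2) — never 6 → 3 → 8.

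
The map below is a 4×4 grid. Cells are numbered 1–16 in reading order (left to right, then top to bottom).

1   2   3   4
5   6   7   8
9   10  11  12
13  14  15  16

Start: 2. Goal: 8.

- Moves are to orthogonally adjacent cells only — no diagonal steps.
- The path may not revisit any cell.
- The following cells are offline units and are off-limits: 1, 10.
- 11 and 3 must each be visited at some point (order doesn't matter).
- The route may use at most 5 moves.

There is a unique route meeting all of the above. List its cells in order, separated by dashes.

The 5-move cap with required stops at 11, 3 leaves no slack for detours.
Route from 2: right to 3, 2× down (reaching 11), right to 12, up to 8 — 5 moves in all.
Check: all required cells visited; 5 ≤ 5 moves.

2 - 3 - 7 - 11 - 12 - 8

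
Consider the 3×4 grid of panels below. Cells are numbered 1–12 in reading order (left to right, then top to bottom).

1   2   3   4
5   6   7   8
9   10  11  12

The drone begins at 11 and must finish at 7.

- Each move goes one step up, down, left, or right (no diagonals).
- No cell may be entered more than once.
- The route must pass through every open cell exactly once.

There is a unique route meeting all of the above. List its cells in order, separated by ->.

Need to visit all 12 open cells exactly once, starting at 11 and ending at 7.
Route from 11: right 1 to 12, up 2 to 4, left 3 to 1, down 2 to 9, right 1 to 10, up 1 to 6, right 1 to 7 — 11 moves in all.
Check: all 12 open cells covered.

11 -> 12 -> 8 -> 4 -> 3 -> 2 -> 1 -> 5 -> 9 -> 10 -> 6 -> 7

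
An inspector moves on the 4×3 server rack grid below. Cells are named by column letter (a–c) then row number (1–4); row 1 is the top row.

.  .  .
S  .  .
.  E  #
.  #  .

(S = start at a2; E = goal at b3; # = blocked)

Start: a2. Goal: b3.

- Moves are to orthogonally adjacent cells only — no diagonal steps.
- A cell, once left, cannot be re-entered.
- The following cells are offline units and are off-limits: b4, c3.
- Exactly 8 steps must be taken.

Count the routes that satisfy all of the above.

0

Need simple routes of exactly 8 moves from a2 to b3 (Manhattan distance 2, so 3 moves are spent on a detour and 3 undoing it).
No route satisfies every constraint, so the count is 0.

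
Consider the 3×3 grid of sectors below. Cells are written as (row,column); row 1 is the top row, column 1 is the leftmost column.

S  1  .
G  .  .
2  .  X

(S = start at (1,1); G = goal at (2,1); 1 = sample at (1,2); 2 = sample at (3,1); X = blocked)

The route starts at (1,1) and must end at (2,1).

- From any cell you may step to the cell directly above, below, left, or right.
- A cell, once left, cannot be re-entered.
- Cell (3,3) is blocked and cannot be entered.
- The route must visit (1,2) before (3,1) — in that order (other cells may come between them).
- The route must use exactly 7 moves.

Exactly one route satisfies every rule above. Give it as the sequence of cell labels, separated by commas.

The waypoints must appear in the order (1,2), (3,1), with no cell reused.
Route from (1,1): right 2 to (1,3), down 1 to (2,3), left 1 to (2,2), down 1 to (3,2), left 1 to (3,1), up 1 to (2,1) — 7 moves in all.
Check: order respected (1 at step 1, 2 at step 6); 7 moves as required.

(1,1), (1,2), (1,3), (2,3), (2,2), (3,2), (3,1), (2,1)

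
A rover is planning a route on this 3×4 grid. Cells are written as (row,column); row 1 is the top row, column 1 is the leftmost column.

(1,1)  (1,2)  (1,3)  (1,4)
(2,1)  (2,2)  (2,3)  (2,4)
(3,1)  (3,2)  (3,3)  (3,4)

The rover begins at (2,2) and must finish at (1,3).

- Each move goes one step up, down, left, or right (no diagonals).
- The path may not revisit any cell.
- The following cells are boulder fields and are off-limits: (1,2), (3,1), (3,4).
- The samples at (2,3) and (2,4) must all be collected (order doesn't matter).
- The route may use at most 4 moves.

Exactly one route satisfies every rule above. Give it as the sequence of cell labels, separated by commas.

(2,2), (2,3), (2,4), (1,4), (1,3)

Any route must reach (2,3) and (2,4) and still end at (1,3) within 4 moves, so the order of the required stops is forced.
Route from (2,2): right 2 to (2,4), up 1 to (1,4), left 1 to (1,3) — 4 moves in all.
Check: all required cells visited; 4 ≤ 4 moves.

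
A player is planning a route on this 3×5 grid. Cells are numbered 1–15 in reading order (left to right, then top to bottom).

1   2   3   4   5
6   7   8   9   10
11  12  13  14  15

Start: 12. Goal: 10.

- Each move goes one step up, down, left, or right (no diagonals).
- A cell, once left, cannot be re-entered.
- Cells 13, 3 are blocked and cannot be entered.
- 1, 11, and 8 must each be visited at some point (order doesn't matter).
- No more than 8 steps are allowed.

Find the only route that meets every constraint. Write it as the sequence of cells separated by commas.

12, 11, 6, 1, 2, 7, 8, 9, 10

The 8-move cap with required stops at 1, 11, 8 leaves no slack for detours.
Route from 12: left 1 to 11, up 2 to 1, right 1 to 2, down 1 to 7, right 3 to 10 — 8 moves in all.
Check: all required cells visited; 8 ≤ 8 moves.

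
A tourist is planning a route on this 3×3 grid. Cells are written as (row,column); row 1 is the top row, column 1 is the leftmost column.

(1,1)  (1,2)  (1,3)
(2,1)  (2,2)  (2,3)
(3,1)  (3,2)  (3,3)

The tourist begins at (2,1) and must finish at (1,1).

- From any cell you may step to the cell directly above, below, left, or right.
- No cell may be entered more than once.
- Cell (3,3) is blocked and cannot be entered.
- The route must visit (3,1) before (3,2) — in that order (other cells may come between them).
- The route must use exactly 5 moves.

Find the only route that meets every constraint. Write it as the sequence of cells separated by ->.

The waypoints must appear in the order (3,1), (3,2), with no cell reused.
Route from (2,1): down 1 to (3,1), right 1 to (3,2), up 2 to (1,2), left 1 to (1,1) — 5 moves in all.
Check: order respected ((3,1) at step 1, (3,2) at step 2); 5 moves as required.

(2,1) -> (3,1) -> (3,2) -> (2,2) -> (1,2) -> (1,1)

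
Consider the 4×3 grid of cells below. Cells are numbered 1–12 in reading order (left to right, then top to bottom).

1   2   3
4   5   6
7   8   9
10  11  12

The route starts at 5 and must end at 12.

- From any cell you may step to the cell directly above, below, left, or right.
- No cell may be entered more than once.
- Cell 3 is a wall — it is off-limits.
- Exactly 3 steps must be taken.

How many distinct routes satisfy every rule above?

3

Need simple routes of exactly 3 moves from 5 to 12 (Manhattan distance 3, so 0 moves are spent on a detour and 0 undoing it).
Enumerating: 5 8 11 12 | 5 8 9 12 | 5 6 9 12.
That gives 3 routes.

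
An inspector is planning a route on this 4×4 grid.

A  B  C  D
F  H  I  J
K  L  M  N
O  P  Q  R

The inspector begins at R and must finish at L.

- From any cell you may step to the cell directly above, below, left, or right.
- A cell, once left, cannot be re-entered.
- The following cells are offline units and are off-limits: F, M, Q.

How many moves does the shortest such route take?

The Manhattan distance from R to L is |4−3| + |4−2| = 3, so at least 3 moves are needed.
That bound ignores the blocked cells. Measuring each leg by the fewest moves that actually steer around them (R→L: 5) raises the lower bound to 5.
A route of 5 moves exists: R → N → J → I → H → L.
Since 5 matches that lower bound, it is optimal.

5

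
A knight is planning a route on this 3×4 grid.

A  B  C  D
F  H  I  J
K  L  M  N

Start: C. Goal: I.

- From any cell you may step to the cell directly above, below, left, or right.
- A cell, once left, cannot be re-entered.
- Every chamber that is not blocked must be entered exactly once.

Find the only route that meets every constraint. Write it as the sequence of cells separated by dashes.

Need to visit all 12 open cells exactly once, starting at C and ending at I.
Route from C: right 1 to D, down 2 to N, left 3 to K, up 2 to A, right 1 to B, down 1 to H, right 1 to I — 11 moves in all.
Check: all 12 open cells covered.

C - D - J - N - M - L - K - F - A - B - H - I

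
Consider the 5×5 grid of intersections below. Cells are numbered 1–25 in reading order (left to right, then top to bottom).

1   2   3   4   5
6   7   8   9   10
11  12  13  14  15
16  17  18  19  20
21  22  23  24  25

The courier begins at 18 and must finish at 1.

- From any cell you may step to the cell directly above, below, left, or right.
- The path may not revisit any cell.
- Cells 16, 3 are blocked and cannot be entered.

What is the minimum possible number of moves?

The Manhattan distance from 18 to 1 is |4−1| + |3−1| = 5, so at least 5 moves are needed.
A route of 5 moves achieves this: 18 → 13 → 8 → 7 → 2 → 1.
Since 5 matches the lower bound, it is optimal.

5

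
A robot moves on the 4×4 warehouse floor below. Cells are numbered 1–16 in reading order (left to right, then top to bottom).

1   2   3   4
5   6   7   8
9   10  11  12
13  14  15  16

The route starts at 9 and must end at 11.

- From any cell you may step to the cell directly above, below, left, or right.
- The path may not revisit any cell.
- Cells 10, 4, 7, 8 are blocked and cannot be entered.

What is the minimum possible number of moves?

The Manhattan distance from 9 to 11 is |3−3| + |1−3| = 2, so at least 2 moves are needed.
That bound ignores the blocked cells. Measuring each leg by the fewest moves that actually steer around them (9→11: 4) raises the lower bound to 4.
A route of 4 moves exists: 9 → 13 → 14 → 15 → 11.
Since 4 matches that lower bound, it is optimal.

4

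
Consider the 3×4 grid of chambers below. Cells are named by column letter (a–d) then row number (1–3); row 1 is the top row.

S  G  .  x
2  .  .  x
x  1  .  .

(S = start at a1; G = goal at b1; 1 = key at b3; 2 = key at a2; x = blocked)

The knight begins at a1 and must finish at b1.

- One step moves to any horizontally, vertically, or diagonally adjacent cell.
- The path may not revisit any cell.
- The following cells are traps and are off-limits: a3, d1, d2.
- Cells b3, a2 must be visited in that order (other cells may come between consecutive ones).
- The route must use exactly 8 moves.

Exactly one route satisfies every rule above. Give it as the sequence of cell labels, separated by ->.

The waypoints must appear in the order b3, a2, with no cell reused.
Route from a1: down-right 1 to b2, up-right 1 to c1, down 1 to c2, down-right 1 to d3, left 2 to b3, up-left 1 to a2, up-right 1 to b1 — 8 moves in all.
Check: order respected (1 at step 6, 2 at step 7); 8 moves as required.

a1 -> b2 -> c1 -> c2 -> d3 -> c3 -> b3 -> a2 -> b1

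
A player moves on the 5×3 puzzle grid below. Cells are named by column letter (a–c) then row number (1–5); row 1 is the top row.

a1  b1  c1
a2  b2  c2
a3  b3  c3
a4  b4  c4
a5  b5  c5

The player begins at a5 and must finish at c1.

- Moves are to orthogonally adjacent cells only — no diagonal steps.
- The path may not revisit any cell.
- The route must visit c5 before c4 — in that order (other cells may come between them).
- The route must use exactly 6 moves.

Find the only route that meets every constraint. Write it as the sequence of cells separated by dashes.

a5 - b5 - c5 - c4 - c3 - c2 - c1

The waypoints must appear in the order c5, c4, with no cell reused.
Route from a5: 2× right (reaching c5), 4× up (reaching c1) — 6 moves in all.
Check: order respected (c5 at step 2, c4 at step 3); 6 moves as required.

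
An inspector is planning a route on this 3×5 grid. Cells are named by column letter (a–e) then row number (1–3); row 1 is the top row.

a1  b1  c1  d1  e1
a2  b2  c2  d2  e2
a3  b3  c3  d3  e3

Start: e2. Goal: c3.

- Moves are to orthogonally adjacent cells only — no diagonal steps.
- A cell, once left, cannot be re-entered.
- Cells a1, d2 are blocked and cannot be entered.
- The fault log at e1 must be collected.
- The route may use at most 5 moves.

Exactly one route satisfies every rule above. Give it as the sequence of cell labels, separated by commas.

Any route must reach e1 and still end at c3 within 5 moves, so the order of the required stops is forced.
Route from e2: up 1 to e1, left 2 to c1, down 2 to c3 — 5 moves in all.
Check: all required cells visited; 5 ≤ 5 moves.

e2, e1, d1, c1, c2, c3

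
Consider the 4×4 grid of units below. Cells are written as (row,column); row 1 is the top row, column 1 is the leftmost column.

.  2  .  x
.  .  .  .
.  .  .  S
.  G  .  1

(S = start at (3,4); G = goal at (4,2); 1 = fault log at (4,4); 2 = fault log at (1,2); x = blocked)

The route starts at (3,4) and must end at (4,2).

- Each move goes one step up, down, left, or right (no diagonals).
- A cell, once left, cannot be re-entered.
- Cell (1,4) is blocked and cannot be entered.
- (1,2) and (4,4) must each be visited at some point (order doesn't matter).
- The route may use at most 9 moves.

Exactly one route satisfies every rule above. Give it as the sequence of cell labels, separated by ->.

(3,4) -> (4,4) -> (4,3) -> (3,3) -> (2,3) -> (1,3) -> (1,2) -> (2,2) -> (3,2) -> (4,2)

Any route must reach (1,2) and (4,4) and still end at (4,2) within 9 moves, so the order of the required stops is forced.
Route from (3,4): down to (4,4), left to (4,3), 3× up (reaching (1,3)), left to (1,2), 3× down (reaching (4,2)) — 9 moves in all.
Check: all required cells visited; 9 ≤ 9 moves.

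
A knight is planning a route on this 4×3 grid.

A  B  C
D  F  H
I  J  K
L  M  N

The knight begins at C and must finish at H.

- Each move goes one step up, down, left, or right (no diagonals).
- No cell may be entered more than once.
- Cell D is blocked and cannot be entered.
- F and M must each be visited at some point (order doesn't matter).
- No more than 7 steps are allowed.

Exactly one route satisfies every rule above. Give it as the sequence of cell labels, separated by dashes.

C - B - F - J - M - N - K - H

The budget equals the shortest possible length, so every move has to be on a shortest route through the required cells.
Route from C: left to B, 3× down (reaching M), right to N, 2× up (reaching H) — 7 moves in all.
Check: all required cells visited; 7 ≤ 7 moves.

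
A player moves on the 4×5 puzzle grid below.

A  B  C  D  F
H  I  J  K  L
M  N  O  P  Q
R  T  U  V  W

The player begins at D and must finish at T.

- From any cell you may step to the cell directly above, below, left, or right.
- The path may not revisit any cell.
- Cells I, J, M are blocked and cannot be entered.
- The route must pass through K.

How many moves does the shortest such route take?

5

Any route passes through K somewhere between D and T. Summing Manhattan distances along the two legs (D → K → T) gives a lower bound of 1 + 4 = 5 moves.
A route of 5 moves achieves this: D → K → P → V → U → T.
Since 5 matches the lower bound, it is optimal.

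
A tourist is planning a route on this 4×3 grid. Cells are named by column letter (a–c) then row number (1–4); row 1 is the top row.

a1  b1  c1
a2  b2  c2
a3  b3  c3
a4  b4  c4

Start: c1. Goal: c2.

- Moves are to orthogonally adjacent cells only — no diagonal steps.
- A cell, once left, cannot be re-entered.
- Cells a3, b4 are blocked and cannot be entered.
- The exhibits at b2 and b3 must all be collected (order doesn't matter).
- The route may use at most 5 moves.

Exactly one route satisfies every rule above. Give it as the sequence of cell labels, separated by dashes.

c1 - b1 - b2 - b3 - c3 - c2

The 5-move cap with required stops at b2, b3 leaves no slack for detours.
Route from c1: left to b1, 2× down (reaching b3), right to c3, up to c2 — 5 moves in all.
Check: all required cells visited; 5 ≤ 5 moves.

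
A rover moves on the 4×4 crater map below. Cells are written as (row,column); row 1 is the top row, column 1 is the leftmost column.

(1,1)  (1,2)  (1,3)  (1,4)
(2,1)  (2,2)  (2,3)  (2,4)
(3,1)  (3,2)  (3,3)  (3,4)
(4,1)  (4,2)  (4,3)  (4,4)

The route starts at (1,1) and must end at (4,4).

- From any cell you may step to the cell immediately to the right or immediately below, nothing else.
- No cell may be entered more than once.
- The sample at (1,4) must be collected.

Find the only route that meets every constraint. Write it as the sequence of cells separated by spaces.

(1,1) (1,2) (1,3) (1,4) (2,4) (3,4) (4,4)

Moves only go right or down, so the column and row indices never decrease.
Route from (1,1): 3× right (reaching (1,4)), 3× down (reaching (4,4)) — 6 moves in all.
Check: all required cells visited.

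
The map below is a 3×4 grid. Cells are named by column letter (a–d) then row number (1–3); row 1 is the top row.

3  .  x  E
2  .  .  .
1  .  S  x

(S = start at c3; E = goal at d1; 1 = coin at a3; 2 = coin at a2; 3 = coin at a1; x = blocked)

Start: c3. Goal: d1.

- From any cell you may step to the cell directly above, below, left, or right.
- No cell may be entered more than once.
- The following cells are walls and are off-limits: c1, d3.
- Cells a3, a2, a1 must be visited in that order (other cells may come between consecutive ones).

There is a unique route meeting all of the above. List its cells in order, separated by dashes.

c3 - b3 - a3 - a2 - a1 - b1 - b2 - c2 - d2 - d1

The waypoints must appear in the order a3, a2, a1, with no cell reused.
Route from c3: left 2 to a3, up 2 to a1, right 1 to b1, down 1 to b2, right 2 to d2, up 1 to d1 — 9 moves in all.
Check: order respected (1 at step 2, 2 at step 3, 3 at step 4).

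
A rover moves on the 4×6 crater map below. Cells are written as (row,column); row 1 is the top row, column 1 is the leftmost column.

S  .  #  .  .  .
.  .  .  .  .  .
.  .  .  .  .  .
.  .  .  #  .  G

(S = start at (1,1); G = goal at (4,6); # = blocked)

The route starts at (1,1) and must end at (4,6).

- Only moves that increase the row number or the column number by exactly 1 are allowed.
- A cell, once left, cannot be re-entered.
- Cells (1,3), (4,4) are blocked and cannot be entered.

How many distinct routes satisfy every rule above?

A right/down-only route from (1,1) to (4,6) makes exactly 3 down-moves and 5 right-moves in some order.
With no other constraints that would be C(8,3) = 56 routes.
Subtract routes through each blocked cell (inclusion–exclusion for overlaps): − through (1,3): 20 − through (4,4): 20 + through (1,3)&(4,4): 4 → 20.
That gives 20 routes.

20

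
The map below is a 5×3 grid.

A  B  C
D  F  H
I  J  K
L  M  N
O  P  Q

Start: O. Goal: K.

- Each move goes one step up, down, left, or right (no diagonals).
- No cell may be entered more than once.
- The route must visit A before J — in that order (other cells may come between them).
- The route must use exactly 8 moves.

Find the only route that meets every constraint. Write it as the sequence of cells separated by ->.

O -> L -> I -> D -> A -> B -> F -> J -> K

The waypoints must appear in the order A, J, with no cell reused.
Route from O: 4× up (reaching A), right to B, 2× down (reaching J), right to K — 8 moves in all.
Check: order respected (A at step 4, J at step 7); 8 moves as required.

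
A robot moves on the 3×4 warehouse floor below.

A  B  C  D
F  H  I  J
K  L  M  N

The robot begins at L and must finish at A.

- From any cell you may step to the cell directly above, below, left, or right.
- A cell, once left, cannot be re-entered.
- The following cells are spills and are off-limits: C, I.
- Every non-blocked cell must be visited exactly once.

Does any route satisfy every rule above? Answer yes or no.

no

Cell D has only one open neighbour but is neither the start nor the goal, so a Hamiltonian route would have to both enter and leave it through the same neighbour — impossible without revisiting.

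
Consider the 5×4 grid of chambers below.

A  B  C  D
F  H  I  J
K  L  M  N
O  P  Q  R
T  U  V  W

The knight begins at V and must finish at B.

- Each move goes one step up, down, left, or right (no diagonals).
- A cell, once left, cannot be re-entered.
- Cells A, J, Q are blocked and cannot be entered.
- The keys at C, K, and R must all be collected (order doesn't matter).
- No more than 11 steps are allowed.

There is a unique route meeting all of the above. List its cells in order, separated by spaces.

Any route must reach C, K, and R and still end at B within 11 moves, so the order of the required stops is forced.
Route from V: right 1 to W, up 2 to N, left 3 to K, up 1 to F, right 2 to I, up 1 to C, left 1 to B — 11 moves in all.
Check: all required cells visited; 11 ≤ 11 moves.

V W R N M L K F H I C B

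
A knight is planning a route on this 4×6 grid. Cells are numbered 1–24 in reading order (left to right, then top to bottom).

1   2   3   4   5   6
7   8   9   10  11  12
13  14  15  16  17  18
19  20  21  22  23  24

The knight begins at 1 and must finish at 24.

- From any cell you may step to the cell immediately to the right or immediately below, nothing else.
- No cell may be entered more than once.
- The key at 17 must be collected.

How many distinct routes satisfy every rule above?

30

A right/down-only route from 1 to 24 makes exactly 3 down-moves and 5 right-moves in some order.
With no other constraints that would be C(8,3) = 56 routes.
Split at 17 and multiply the segment counts: 1→17: 15; 17→24: 2; product = 30.
That gives 30 routes.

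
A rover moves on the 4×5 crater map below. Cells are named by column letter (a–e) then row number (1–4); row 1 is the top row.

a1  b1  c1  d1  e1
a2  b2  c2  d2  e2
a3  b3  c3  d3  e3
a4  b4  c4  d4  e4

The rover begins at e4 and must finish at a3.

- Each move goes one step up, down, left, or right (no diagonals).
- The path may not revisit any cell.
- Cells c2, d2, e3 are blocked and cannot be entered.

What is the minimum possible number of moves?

5

The Manhattan distance from e4 to a3 is |4−3| + |5−1| = 5, so at least 5 moves are needed.
A route of 5 moves achieves this: e4 → d4 → d3 → c3 → b3 → a3.
Since 5 matches the lower bound, it is optimal.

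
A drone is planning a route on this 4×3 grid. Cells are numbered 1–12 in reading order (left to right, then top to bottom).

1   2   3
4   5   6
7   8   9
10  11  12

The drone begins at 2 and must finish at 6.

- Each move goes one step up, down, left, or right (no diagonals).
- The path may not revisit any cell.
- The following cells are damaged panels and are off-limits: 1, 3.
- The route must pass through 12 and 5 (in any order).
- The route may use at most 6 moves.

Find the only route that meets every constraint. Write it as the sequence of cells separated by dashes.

2 - 5 - 8 - 11 - 12 - 9 - 6

Any route must reach 12 and 5 and still end at 6 within 6 moves, so the order of the required stops is forced.
Route from 2: 3× down (reaching 11), right to 12, 2× up (reaching 6) — 6 moves in all.
Check: all required cells visited; 6 ≤ 6 moves.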